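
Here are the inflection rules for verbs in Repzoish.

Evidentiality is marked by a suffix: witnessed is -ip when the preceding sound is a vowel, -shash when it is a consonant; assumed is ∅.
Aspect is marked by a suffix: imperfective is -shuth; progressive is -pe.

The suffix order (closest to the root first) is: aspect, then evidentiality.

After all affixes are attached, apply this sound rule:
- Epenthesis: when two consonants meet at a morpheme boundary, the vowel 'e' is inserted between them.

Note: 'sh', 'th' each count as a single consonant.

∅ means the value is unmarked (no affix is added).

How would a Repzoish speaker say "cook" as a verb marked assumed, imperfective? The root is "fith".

Attach aspect imperfective -shuth → fithshuth.
evidentiality = assumed: zero marking, form stays fithshuth.
Apply epenthesis: fithshuth → fitheshuth.

fitheshuth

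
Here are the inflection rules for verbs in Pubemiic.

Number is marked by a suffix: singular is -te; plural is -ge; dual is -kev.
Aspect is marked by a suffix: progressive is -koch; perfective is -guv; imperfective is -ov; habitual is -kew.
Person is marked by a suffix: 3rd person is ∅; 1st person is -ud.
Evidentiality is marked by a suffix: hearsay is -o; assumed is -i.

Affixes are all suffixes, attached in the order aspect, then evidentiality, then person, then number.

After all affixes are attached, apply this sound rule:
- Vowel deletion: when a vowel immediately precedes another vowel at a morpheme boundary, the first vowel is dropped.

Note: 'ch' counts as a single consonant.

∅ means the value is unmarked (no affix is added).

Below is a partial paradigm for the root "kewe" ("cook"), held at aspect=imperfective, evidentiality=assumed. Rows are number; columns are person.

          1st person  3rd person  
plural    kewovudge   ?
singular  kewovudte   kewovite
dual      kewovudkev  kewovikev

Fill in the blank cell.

kewovige

Attach aspect imperfective -ov → keweov.
Attach evidentiality assumed -i → keweovi.
person = 3rd person: zero marking, form stays keweovi.
Attach number plural -ge → keweovige.
Apply vowel deletion: keweovige → kewovige.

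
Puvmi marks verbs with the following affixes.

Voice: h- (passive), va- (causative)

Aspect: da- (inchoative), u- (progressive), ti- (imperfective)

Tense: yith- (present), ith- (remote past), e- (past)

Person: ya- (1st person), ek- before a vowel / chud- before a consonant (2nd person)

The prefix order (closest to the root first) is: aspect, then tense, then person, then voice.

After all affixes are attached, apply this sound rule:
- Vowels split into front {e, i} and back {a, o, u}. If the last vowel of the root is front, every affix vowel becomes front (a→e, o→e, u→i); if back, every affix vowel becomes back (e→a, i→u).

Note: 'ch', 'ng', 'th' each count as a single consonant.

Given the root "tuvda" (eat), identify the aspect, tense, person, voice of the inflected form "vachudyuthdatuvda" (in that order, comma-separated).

inchoative, present, 2nd person, causative

Segment: va-chud-yith-da-tuvda.
aspect: da- → inchoative.
tense: yith- → present.
person: ek/chud- → 2nd person.
voice: va- → causative.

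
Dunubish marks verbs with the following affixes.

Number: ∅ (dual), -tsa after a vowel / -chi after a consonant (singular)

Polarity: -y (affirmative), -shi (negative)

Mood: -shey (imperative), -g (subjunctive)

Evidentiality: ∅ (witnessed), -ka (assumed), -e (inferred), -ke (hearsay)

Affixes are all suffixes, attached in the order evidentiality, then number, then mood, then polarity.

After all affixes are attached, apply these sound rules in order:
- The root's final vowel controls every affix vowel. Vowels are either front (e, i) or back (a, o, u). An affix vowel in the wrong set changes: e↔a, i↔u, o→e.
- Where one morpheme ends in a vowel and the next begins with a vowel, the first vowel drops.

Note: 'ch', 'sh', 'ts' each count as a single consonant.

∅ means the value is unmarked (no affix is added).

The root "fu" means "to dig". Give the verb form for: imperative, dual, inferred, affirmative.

Attach evidentiality inferred -e → fue.
number = dual: zero marking, form stays fue.
Attach mood imperative -shey → fueshey.
Attach polarity affirmative -y → fuesheyy.
Apply vowel harmony: fuesheyy → fuashayy.
Apply vowel deletion: fuashayy → fashayy.

fashayy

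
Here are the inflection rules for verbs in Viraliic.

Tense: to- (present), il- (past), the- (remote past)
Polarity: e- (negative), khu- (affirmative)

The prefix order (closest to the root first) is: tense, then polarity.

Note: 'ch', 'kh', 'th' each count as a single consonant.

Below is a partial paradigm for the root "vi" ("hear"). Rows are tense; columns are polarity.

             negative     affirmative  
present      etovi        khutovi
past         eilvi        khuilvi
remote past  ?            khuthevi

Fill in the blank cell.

Attach tense remote past the- → thevi.
Attach polarity negative e- → ethevi.

ethevi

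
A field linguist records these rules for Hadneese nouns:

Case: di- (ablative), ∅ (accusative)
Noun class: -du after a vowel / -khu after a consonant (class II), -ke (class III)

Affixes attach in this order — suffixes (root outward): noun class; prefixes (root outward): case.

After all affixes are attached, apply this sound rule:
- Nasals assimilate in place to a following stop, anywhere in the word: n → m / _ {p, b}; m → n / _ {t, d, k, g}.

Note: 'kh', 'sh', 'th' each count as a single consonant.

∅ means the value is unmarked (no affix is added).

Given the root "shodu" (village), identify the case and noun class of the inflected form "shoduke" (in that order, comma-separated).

accusative, class III

Segment: shodu-ke.
case: ∅ → accusative.
noun class: -ke → class III.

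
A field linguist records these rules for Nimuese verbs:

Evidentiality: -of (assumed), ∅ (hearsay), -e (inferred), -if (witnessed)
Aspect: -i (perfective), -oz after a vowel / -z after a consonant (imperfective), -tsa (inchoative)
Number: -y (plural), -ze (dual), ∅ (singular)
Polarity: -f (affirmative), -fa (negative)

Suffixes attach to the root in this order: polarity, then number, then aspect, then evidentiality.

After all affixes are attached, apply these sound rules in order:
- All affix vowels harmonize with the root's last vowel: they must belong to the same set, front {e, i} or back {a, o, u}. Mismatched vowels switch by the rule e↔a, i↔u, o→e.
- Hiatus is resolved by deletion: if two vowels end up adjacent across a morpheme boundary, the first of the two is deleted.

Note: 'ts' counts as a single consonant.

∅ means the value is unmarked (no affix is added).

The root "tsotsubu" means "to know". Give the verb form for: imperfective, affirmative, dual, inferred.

Attach polarity affirmative -f → tsotsubuf.
Attach number dual -ze → tsotsubufze.
Attach aspect imperfective -oz (after vowel 'e') → tsotsubufzeoz.
Attach evidentiality inferred -e → tsotsubufzeoze.
Apply vowel harmony: tsotsubufzeoze → tsotsubufzaoza.
Apply vowel deletion: tsotsubufzaoza → tsotsubufzoza.

tsotsubufzoza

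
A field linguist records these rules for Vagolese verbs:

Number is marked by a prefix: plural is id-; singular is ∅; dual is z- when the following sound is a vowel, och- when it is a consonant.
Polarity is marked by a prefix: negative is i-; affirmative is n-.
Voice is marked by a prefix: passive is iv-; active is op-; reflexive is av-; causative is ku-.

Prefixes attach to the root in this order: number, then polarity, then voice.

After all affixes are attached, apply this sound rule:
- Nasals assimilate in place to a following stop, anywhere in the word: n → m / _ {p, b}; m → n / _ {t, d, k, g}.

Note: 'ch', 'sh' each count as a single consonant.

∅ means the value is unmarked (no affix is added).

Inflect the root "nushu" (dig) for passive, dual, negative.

iviochnushu

Attach number dual och- (before consonant 'n') → ochnushu.
Attach polarity negative i- → iochnushu.
Attach voice passive iv- → iviochnushu.
Nasal assimilation: no change.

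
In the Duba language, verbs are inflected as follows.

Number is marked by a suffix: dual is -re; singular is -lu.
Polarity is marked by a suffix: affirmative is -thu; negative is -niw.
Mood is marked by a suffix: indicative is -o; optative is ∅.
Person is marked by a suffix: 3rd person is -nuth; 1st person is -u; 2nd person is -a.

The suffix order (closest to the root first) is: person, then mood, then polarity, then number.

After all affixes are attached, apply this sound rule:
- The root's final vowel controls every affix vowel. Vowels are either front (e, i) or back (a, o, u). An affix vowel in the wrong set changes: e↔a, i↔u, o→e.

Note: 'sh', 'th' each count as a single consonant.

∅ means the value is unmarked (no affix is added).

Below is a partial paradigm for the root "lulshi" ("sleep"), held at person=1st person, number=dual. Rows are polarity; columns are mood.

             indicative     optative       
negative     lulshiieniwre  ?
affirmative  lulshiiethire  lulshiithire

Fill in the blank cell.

lulshiiniwre

Attach person 1st person -u → lulshiu.
mood = optative: zero marking, form stays lulshiu.
Attach polarity negative -niw → lulshiuniw.
Attach number dual -re → lulshiuniwre.
Apply vowel harmony: lulshiuniwre → lulshiiniwre.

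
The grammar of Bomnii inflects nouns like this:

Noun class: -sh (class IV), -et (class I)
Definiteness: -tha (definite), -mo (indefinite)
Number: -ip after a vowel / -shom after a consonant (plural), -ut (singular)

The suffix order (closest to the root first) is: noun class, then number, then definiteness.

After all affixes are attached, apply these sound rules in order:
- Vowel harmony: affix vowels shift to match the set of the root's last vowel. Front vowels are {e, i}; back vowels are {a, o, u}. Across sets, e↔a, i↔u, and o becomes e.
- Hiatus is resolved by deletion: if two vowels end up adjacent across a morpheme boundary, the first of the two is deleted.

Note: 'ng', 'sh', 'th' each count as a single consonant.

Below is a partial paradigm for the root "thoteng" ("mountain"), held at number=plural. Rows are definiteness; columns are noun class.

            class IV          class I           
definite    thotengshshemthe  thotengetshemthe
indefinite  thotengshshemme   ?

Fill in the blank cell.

Attach noun class class I -et → thotenget.
Attach number plural -shom (after consonant 't') → thotengetshom.
Attach definiteness indefinite -mo → thotengetshommo.
Apply vowel harmony: thotengetshommo → thotengetshemme.
Vowel deletion: no change.

thotengetshemme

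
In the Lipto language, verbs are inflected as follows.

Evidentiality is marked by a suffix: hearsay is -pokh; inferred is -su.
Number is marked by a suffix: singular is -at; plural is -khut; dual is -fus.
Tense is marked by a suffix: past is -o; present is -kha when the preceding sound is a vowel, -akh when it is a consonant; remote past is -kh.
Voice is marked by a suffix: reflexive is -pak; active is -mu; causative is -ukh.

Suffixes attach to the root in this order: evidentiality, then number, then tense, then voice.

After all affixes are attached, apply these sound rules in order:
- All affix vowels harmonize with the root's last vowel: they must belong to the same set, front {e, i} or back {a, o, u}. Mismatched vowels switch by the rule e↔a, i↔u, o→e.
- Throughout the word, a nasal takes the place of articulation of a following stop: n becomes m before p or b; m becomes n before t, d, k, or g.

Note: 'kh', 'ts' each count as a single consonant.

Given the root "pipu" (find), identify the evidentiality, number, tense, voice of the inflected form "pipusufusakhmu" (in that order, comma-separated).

Segment: pipu-su-fus-akh-mu.
evidentiality: -su → inferred.
number: -fus → dual.
tense: -kha/akh → present.
voice: -mu → active.

inferred, dual, present, active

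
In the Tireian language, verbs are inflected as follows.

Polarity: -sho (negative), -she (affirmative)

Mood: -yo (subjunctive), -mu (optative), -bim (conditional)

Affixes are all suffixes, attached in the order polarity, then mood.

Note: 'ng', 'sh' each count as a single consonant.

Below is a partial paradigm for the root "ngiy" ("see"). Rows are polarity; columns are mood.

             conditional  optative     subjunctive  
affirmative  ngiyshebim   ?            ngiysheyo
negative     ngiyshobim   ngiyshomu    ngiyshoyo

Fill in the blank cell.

ngiyshemu

Attach polarity affirmative -she → ngiyshe.
Attach mood optative -mu → ngiyshemu.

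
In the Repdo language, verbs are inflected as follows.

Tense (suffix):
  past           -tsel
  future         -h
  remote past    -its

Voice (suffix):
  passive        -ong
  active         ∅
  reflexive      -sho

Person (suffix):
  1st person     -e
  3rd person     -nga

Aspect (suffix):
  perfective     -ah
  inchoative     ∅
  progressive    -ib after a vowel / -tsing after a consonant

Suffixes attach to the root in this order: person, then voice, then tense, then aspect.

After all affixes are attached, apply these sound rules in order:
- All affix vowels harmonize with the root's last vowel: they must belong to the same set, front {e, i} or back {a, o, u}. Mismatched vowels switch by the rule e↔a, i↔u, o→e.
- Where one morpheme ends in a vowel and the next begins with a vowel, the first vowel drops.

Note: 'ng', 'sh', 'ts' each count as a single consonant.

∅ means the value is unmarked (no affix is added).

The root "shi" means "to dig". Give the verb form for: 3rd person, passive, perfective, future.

Attach person 3rd person -nga → shinga.
Attach voice passive -ong → shingaong.
Attach tense future -h → shingaongh.
Attach aspect perfective -ah → shingaonghah.
Apply vowel harmony: shingaonghah → shingeengheh.
Apply vowel deletion: shingeengheh → shingengheh.

shingengheh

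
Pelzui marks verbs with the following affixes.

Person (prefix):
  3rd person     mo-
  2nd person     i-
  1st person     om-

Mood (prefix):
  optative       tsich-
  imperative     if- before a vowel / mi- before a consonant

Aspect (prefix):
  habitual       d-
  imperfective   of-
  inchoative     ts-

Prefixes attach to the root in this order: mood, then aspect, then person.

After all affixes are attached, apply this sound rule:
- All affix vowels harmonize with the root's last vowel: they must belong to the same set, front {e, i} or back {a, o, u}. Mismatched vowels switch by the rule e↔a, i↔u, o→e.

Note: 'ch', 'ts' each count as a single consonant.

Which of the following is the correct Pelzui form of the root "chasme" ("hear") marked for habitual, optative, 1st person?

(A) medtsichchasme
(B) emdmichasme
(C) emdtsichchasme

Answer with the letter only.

Attach mood optative tsich- → tsichchasme.
Attach aspect habitual d- → dtsichchasme.
Attach person 1st person om- → omdtsichchasme.
Apply vowel harmony: omdtsichchasme → emdtsichchasme.
So the correct form is emdtsichchasme, option (C).
(A) medtsichchasme is wrong: it uses 3rd person instead of 1st person for person.
(B) emdmichasme is wrong: it uses imperative instead of optative for mood.

C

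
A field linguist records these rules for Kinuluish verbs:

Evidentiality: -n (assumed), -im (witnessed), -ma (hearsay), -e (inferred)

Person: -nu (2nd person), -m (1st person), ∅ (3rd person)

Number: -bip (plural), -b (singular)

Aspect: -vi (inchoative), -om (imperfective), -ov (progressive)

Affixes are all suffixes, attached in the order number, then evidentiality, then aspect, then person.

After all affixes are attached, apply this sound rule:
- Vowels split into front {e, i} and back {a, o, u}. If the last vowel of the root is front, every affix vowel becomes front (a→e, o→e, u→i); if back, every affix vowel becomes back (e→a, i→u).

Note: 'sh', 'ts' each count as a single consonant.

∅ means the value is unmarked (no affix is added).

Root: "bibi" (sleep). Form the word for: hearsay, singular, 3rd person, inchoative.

bibibmevi

Attach number singular -b → bibib.
Attach evidentiality hearsay -ma → bibibma.
Attach aspect inchoative -vi → bibibmavi.
person = 3rd person: zero marking, form stays bibibmavi.
Apply vowel harmony: bibibmavi → bibibmevi.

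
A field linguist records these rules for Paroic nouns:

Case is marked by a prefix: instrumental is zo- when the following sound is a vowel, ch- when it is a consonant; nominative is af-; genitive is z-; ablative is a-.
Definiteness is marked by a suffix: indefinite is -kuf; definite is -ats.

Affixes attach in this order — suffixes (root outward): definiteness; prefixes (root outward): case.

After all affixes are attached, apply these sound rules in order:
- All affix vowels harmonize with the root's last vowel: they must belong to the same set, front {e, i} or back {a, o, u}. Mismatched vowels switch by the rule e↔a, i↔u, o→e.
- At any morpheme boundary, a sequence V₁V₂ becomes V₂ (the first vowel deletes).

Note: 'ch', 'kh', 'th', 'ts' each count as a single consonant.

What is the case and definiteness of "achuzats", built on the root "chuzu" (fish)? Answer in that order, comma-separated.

ablative, definite

Segment: a-chuzu-ats.
case: a- → ablative.
definiteness: -ats → definite.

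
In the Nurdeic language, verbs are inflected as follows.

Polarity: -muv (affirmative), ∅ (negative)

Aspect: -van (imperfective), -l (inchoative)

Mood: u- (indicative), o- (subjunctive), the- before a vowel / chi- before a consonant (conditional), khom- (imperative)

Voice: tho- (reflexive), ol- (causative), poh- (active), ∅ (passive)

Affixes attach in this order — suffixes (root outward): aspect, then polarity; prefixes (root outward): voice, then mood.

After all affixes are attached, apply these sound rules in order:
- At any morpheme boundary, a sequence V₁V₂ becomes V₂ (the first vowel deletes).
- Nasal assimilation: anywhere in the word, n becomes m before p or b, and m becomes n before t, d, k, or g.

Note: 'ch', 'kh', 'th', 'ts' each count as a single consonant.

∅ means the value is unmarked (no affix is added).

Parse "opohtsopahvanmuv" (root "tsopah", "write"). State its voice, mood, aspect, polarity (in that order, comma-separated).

active, subjunctive, imperfective, affirmative

Segment: o-poh-tsopah-van-muv.
voice: poh- → active.
mood: o- → subjunctive.
aspect: -van → imperfective.
polarity: -muv → affirmative.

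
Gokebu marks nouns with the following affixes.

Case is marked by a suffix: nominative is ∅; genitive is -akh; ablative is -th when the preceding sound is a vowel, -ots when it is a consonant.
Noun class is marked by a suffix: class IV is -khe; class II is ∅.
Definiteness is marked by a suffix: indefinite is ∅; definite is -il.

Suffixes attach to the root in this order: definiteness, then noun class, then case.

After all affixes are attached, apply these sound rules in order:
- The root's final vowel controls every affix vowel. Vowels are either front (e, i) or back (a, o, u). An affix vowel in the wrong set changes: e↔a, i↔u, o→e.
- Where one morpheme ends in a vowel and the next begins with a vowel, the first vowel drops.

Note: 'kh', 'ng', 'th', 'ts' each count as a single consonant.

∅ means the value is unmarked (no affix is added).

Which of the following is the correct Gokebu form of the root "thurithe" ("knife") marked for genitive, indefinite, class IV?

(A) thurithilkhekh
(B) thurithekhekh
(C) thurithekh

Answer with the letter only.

B

definiteness = indefinite: zero marking, form stays thurithe.
Attach noun class class IV -khe → thurithekhe.
Attach case genitive -akh → thurithekheakh.
Apply vowel harmony: thurithekheakh → thurithekheekh.
Apply vowel deletion: thurithekheekh → thurithekhekh.
So the correct form is thurithekhekh, option (B).
(C) thurithekh is wrong: it uses class II instead of class IV for noun class.
(A) thurithilkhekh is wrong: it uses definite instead of indefinite for definiteness.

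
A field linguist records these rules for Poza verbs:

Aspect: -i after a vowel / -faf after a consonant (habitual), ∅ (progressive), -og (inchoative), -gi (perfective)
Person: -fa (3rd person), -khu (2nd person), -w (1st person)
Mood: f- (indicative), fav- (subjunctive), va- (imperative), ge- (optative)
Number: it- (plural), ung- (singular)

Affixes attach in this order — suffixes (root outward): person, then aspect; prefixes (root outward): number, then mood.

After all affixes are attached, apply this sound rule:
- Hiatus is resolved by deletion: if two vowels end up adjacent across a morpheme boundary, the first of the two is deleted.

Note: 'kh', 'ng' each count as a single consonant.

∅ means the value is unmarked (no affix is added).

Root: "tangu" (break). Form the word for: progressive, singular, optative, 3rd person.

Attach number singular ung- → ungtangu.
Attach person 3rd person -fa → ungtangufa.
Attach mood optative ge- → geungtangufa.
aspect = progressive: zero marking, form stays geungtangufa.
Apply vowel deletion: geungtangufa → gungtangufa.

gungtangufa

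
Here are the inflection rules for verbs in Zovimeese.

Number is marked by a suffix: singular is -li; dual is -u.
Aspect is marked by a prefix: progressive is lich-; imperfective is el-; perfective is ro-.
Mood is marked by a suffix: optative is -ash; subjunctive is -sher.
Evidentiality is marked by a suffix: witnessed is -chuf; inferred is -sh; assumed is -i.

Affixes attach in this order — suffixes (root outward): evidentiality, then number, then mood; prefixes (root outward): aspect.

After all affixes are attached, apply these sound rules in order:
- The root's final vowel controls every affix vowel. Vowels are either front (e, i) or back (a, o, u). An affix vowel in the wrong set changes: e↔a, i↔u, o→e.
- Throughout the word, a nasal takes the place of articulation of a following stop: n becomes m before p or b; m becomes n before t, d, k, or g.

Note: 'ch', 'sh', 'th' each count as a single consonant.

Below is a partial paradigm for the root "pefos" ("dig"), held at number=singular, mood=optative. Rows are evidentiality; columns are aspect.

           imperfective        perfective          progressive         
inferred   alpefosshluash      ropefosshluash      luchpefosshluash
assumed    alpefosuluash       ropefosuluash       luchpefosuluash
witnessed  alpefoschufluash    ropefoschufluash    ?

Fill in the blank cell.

Attach evidentiality witnessed -chuf → pefoschuf.
Attach aspect progressive lich- → lichpefoschuf.
Attach number singular -li → lichpefoschufli.
Attach mood optative -ash → lichpefoschufliash.
Apply vowel harmony: lichpefoschufliash → luchpefoschufluash.
Nasal assimilation: no change.

luchpefoschufluash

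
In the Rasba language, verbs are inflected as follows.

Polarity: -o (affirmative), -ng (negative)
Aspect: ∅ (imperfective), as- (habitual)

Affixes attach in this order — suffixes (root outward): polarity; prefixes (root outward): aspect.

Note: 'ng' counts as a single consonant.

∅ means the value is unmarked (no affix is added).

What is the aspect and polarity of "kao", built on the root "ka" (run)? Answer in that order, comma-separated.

Segment: ka-o.
aspect: ∅ → imperfective.
polarity: -o → affirmative.

imperfective, affirmative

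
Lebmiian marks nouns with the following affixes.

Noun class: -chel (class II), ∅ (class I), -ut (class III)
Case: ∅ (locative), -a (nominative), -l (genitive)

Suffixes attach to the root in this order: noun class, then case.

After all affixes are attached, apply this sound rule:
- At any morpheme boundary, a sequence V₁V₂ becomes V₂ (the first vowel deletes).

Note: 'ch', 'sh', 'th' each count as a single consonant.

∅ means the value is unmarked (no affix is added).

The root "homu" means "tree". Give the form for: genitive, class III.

Attach noun class class III -ut → homuut.
Attach case genitive -l → homuutl.
Apply vowel deletion: homuutl → homutl.

homutl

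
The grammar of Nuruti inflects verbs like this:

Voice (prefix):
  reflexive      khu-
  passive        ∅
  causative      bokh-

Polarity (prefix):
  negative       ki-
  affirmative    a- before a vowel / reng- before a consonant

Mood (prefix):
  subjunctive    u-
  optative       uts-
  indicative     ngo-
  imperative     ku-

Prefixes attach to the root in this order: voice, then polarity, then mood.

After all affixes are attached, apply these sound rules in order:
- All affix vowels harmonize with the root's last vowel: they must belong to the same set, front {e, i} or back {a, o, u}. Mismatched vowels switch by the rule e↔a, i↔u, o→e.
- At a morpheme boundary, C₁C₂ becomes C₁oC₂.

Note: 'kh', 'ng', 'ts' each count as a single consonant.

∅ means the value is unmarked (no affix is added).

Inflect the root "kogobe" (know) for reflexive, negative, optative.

itsokikhikogobe

Attach voice reflexive khu- → khukogobe.
Attach polarity negative ki- → kikhukogobe.
Attach mood optative uts- → utskikhukogobe.
Apply vowel harmony: utskikhukogobe → itskikhikogobe.
Apply epenthesis: itskikhikogobe → itsokikhikogobe.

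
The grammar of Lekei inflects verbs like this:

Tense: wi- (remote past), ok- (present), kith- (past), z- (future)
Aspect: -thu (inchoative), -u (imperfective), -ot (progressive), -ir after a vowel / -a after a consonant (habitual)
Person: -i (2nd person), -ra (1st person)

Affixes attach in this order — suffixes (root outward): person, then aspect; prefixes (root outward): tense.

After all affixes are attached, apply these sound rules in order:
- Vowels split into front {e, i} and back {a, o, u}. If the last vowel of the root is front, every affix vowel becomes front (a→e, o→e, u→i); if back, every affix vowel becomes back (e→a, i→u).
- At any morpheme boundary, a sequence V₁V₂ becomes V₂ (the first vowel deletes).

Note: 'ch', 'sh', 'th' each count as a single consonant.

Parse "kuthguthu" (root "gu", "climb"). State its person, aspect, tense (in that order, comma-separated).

2nd person, inchoative, past

Segment: kith-gu-i-thu.
person: -i → 2nd person.
aspect: -thu → inchoative.
tense: kith- → past.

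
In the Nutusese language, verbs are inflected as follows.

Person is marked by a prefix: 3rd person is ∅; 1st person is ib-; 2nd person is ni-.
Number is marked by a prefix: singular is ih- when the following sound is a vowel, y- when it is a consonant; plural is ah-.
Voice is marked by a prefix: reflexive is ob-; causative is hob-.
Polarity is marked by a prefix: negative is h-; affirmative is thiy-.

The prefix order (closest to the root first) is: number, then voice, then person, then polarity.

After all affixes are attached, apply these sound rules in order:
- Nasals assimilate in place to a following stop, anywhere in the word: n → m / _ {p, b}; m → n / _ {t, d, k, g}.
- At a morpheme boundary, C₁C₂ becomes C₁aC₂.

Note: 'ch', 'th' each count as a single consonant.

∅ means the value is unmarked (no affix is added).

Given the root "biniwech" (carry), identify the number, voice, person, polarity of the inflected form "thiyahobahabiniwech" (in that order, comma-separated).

plural, causative, 3rd person, affirmative

Segment: thiy-hob-ah-biniwech.
number: ah- → plural.
voice: hob- → causative.
person: ∅ → 3rd person.
polarity: thiy- → affirmative.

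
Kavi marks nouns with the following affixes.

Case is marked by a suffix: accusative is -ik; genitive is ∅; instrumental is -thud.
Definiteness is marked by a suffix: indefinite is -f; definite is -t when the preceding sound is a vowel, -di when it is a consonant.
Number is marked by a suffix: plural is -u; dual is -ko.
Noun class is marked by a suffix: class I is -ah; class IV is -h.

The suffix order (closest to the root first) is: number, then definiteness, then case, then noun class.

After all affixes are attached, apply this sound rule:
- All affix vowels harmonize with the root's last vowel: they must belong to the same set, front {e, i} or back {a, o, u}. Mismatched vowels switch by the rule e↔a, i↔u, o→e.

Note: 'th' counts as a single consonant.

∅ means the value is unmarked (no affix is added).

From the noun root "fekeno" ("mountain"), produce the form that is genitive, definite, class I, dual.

fekenokotah

Attach number dual -ko → fekenoko.
Attach definiteness definite -t (after vowel 'o') → fekenokot.
case = genitive: zero marking, form stays fekenokot.
Attach noun class class I -ah → fekenokotah.
Vowel harmony: no change.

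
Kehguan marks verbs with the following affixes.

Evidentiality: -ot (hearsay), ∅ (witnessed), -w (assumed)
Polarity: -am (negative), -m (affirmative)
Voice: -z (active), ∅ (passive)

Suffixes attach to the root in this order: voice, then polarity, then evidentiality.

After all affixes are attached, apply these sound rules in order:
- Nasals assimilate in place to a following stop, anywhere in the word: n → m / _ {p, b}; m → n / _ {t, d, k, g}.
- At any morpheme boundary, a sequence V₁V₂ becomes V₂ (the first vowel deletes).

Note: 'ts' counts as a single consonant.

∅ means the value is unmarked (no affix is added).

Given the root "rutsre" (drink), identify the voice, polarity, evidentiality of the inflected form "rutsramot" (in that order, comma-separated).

Segment: rutsre-am-ot.
voice: ∅ → passive.
polarity: -am → negative.
evidentiality: -ot → hearsay.

passive, negative, hearsay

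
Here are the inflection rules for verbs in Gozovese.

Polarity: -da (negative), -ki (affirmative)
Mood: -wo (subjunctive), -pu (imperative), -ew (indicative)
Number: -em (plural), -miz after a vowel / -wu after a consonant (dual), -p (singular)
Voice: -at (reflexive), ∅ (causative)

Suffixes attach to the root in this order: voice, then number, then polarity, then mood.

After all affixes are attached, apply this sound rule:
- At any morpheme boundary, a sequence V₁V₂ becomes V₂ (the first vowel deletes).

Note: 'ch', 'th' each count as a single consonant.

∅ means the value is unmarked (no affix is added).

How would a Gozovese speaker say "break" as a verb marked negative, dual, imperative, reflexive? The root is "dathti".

dathtatwudapu

Attach voice reflexive -at → dathtiat.
Attach number dual -wu (after consonant 't') → dathtiatwu.
Attach polarity negative -da → dathtiatwuda.
Attach mood imperative -pu → dathtiatwudapu.
Apply vowel deletion: dathtiatwudapu → dathtatwudapu.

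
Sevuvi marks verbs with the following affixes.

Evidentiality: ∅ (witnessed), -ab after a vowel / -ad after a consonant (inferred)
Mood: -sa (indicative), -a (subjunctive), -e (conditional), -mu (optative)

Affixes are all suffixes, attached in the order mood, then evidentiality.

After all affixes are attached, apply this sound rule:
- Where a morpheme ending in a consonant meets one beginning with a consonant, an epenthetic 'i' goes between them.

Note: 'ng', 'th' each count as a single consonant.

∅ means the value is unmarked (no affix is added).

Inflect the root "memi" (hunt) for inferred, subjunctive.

Attach mood subjunctive -a → memia.
Attach evidentiality inferred -ab (after vowel 'a') → memiaab.
Epenthesis: no change.

memiaab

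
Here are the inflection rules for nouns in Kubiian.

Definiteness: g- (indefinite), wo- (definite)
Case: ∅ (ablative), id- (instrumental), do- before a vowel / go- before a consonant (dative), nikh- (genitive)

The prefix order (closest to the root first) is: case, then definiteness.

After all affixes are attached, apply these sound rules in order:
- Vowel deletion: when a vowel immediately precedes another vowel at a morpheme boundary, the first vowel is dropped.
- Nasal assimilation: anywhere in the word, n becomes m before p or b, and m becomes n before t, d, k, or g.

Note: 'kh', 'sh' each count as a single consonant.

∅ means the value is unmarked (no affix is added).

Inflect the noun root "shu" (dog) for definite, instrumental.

widshu

Attach case instrumental id- → idshu.
Attach definiteness definite wo- → woidshu.
Apply vowel deletion: woidshu → widshu.
Nasal assimilation: no change.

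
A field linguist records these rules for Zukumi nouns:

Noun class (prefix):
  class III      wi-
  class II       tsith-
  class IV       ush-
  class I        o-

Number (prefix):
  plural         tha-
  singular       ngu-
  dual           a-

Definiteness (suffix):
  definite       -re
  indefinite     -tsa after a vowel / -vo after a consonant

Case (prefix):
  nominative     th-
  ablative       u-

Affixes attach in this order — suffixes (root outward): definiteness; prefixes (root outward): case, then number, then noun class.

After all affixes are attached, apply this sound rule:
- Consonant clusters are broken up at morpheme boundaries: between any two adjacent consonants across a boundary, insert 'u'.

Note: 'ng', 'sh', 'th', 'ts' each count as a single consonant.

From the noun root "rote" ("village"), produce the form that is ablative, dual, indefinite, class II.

tsithaurotetsa

Attach definiteness indefinite -tsa (after vowel 'e') → rotetsa.
Attach case ablative u- → urotetsa.
Attach number dual a- → aurotetsa.
Attach noun class class II tsith- → tsithaurotetsa.
Epenthesis: no change.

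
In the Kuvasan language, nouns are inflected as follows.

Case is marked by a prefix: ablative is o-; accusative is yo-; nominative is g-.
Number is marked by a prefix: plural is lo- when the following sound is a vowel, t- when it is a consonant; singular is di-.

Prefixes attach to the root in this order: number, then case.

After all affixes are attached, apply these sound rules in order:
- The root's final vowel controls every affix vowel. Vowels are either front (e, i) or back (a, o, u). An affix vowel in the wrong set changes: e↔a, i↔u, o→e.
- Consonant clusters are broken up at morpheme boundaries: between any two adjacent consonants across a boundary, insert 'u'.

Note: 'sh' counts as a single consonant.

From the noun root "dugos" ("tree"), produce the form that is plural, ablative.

otudugos

Attach number plural t- (before consonant 'd') → tdugos.
Attach case ablative o- → otdugos.
Vowel harmony: no change.
Apply epenthesis: otdugos → otudugos.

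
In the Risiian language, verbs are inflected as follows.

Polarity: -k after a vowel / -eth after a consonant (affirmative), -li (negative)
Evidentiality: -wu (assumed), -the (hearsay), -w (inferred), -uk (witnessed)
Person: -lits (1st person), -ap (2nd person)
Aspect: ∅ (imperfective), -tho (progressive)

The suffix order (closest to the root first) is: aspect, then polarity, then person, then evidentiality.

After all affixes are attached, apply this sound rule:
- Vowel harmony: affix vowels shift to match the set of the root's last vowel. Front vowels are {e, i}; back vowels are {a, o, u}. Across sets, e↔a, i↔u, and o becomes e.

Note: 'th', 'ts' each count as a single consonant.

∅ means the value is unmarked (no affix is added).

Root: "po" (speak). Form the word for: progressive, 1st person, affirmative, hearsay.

pothoklutstha

Attach aspect progressive -tho → potho.
Attach polarity affirmative -k (after vowel 'o') → pothok.
Attach person 1st person -lits → pothoklits.
Attach evidentiality hearsay -the → pothoklitsthe.
Apply vowel harmony: pothoklitsthe → pothoklutstha.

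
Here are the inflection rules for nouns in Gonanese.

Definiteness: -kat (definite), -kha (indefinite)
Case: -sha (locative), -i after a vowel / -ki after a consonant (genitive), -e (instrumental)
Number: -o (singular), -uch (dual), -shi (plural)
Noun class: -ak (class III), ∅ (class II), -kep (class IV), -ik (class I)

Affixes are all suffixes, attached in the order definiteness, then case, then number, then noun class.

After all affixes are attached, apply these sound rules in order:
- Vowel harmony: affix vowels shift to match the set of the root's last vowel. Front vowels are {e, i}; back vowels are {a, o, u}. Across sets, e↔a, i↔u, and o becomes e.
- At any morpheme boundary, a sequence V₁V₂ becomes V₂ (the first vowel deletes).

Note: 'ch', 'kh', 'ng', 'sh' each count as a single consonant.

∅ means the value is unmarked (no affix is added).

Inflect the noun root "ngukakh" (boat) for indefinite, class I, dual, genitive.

ngukakhkhuchuk

Attach definiteness indefinite -kha → ngukakhkha.
Attach case genitive -i (after vowel 'a') → ngukakhkhai.
Attach number dual -uch → ngukakhkhaiuch.
Attach noun class class I -ik → ngukakhkhaiuchik.
Apply vowel harmony: ngukakhkhaiuchik → ngukakhkhauuchuk.
Apply vowel deletion: ngukakhkhauuchuk → ngukakhkhuchuk.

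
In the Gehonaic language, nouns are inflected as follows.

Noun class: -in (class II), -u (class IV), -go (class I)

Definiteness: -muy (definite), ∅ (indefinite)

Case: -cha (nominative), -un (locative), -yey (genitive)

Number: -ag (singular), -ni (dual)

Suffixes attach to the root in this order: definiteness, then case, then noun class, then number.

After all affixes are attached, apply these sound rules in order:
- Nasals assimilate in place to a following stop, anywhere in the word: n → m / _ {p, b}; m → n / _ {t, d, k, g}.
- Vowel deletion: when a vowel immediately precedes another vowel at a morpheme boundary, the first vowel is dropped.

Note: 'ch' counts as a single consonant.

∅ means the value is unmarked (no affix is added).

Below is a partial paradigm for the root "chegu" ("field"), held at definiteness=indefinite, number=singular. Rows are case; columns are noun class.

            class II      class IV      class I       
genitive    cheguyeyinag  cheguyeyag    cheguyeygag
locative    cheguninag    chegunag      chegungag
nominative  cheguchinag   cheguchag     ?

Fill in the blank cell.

cheguchagag

definiteness = indefinite: zero marking, form stays chegu.
Attach case nominative -cha → chegucha.
Attach noun class class I -go → cheguchago.
Attach number singular -ag → cheguchagoag.
Nasal assimilation: no change.
Apply vowel deletion: cheguchagoag → cheguchagag.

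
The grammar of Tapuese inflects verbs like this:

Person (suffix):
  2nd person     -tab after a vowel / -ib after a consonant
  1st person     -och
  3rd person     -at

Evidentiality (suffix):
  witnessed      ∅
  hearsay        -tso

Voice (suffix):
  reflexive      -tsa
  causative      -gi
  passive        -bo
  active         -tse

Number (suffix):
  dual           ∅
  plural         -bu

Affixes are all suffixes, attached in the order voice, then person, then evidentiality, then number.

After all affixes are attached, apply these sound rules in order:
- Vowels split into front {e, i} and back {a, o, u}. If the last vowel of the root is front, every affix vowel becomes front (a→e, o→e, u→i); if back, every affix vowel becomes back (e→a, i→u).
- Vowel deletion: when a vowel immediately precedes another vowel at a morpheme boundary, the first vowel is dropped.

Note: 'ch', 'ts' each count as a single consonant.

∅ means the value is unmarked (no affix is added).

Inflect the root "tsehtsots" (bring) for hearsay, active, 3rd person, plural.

Attach voice active -tse → tsehtsotstse.
Attach person 3rd person -at → tsehtsotstseat.
Attach evidentiality hearsay -tso → tsehtsotstseattso.
Attach number plural -bu → tsehtsotstseattsobu.
Apply vowel harmony: tsehtsotstseattsobu → tsehtsotstsaattsobu.
Apply vowel deletion: tsehtsotstsaattsobu → tsehtsotstsattsobu.

tsehtsotstsattsobu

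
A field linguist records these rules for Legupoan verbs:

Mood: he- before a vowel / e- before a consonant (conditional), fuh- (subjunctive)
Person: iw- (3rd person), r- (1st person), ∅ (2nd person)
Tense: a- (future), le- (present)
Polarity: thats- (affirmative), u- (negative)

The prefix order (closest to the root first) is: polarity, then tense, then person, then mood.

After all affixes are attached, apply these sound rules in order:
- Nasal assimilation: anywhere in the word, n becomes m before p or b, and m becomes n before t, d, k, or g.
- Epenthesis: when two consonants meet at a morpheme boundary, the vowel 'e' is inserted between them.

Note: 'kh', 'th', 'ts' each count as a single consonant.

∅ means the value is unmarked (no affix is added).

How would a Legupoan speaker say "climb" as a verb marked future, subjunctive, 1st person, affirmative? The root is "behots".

fuherathatsebehots

Attach polarity affirmative thats- → thatsbehots.
Attach tense future a- → athatsbehots.
Attach person 1st person r- → rathatsbehots.
Attach mood subjunctive fuh- → fuhrathatsbehots.
Nasal assimilation: no change.
Apply epenthesis: fuhrathatsbehots → fuherathatsebehots.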